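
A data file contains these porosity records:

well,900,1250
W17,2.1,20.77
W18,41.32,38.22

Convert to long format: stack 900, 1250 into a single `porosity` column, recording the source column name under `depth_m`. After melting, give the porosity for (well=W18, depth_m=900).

Unpivoting turns each (well, wide-column) pair into one long row.
The wide cell at row W18, column 900 holds 41.32, so the long row (W18, 900) has porosity=41.32.

41.32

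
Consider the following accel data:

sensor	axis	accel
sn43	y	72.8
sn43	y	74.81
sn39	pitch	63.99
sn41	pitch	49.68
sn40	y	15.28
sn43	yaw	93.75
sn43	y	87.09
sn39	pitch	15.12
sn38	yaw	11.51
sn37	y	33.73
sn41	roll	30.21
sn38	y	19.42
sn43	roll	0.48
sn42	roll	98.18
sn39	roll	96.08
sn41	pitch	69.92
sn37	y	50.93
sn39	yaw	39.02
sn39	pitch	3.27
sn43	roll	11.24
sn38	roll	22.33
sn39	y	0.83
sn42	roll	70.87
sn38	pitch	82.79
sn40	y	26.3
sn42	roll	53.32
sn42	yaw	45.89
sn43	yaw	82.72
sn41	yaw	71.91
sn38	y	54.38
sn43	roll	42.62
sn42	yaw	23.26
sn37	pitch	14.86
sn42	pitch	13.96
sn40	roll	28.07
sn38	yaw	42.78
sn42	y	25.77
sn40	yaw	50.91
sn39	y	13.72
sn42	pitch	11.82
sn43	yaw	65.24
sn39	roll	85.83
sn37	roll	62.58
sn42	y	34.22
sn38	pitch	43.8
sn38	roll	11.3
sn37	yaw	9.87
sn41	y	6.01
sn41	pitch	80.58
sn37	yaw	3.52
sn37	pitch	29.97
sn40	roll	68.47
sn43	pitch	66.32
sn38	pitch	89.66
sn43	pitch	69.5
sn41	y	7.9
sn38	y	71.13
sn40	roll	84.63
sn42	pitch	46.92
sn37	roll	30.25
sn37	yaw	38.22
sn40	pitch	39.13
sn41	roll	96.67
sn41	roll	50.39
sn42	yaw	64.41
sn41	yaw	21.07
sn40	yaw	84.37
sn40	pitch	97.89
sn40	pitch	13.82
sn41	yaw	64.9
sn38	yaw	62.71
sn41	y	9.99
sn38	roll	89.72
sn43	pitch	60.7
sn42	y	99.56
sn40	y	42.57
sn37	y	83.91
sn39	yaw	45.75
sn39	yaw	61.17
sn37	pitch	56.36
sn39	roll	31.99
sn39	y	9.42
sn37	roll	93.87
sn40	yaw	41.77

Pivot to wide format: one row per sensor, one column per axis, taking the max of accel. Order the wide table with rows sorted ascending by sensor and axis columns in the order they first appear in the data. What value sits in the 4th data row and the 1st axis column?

With rows sorted ascending by sensor, row 4 is sensor=sn40. axis columns in first-appearance order: y, pitch, yaw, roll; column 1 is y.
Long rows with sensor=sn40, axis=y: max(15.28, 26.3, 42.57) = 42.57.

42.57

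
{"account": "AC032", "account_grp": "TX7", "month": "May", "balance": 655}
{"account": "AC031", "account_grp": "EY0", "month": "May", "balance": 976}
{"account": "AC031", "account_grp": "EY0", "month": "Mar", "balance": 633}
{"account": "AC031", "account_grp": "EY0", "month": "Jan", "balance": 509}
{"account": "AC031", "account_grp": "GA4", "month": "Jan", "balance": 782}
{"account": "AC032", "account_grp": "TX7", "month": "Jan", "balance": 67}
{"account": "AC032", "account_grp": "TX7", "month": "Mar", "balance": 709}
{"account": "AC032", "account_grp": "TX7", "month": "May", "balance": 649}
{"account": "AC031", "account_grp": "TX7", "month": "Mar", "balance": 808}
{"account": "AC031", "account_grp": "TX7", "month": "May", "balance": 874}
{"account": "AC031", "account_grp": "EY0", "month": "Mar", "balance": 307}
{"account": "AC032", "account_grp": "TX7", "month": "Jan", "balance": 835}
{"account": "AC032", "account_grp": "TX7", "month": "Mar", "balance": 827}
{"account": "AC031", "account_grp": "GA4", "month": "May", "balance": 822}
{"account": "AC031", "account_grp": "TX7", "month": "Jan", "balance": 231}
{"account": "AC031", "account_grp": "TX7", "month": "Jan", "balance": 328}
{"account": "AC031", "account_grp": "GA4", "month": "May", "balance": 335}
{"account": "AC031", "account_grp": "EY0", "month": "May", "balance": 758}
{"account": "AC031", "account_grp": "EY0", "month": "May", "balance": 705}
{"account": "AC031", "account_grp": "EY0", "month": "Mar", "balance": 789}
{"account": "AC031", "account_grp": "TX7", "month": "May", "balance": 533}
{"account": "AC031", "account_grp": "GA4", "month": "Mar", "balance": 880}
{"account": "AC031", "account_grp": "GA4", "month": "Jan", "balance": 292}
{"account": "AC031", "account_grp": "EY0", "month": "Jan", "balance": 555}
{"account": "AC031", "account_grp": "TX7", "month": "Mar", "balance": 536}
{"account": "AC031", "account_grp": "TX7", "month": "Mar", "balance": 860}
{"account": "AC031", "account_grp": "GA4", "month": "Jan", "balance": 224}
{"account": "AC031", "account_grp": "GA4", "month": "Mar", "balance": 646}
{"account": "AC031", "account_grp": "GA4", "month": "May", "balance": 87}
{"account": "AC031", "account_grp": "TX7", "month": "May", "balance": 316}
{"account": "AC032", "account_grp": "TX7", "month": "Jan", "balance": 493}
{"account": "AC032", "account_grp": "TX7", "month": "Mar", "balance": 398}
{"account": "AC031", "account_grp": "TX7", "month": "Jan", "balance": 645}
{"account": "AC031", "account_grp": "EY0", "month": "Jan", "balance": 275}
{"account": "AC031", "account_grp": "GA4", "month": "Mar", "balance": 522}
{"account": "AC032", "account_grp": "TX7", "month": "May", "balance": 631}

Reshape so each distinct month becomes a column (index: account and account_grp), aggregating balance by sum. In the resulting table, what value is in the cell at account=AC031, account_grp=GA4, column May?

1244

Rows with account=AC031, account_grp=GA4 and month=May: balance values are 822, 335, 87.
822 + 335 + 87 = 1244.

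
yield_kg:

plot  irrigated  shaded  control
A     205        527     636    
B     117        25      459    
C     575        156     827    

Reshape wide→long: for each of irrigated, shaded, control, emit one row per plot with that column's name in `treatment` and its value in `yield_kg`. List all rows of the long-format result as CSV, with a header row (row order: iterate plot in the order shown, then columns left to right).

Each (plot, column) pair becomes one row: 3 × 3 = 9 rows.
For example, (A, irrigated) → yield_kg=205.

plot,treatment,yield_kg
A,irrigated,205
A,shaded,527
A,control,636
B,irrigated,117
B,shaded,25
B,control,459
C,irrigated,575
C,shaded,156
C,control,827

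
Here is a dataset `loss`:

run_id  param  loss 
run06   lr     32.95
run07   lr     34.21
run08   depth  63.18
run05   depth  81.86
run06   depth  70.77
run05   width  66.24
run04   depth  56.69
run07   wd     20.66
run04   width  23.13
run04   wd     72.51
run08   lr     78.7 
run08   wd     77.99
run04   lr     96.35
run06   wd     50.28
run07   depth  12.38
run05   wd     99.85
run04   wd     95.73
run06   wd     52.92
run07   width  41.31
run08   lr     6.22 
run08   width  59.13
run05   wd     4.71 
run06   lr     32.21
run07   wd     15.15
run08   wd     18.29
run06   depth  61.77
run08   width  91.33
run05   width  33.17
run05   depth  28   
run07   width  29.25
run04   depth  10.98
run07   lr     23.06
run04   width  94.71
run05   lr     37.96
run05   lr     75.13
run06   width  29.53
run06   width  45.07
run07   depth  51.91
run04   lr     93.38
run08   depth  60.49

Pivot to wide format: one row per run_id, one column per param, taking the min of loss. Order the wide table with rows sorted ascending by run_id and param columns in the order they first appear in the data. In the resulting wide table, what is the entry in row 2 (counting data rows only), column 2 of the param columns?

28

With rows sorted ascending by run_id, row 2 is run_id=run05. param columns in first-appearance order: lr, depth, width, wd; column 2 is depth.
Long rows with run_id=run05, param=depth: min(81.86, 28) = 28.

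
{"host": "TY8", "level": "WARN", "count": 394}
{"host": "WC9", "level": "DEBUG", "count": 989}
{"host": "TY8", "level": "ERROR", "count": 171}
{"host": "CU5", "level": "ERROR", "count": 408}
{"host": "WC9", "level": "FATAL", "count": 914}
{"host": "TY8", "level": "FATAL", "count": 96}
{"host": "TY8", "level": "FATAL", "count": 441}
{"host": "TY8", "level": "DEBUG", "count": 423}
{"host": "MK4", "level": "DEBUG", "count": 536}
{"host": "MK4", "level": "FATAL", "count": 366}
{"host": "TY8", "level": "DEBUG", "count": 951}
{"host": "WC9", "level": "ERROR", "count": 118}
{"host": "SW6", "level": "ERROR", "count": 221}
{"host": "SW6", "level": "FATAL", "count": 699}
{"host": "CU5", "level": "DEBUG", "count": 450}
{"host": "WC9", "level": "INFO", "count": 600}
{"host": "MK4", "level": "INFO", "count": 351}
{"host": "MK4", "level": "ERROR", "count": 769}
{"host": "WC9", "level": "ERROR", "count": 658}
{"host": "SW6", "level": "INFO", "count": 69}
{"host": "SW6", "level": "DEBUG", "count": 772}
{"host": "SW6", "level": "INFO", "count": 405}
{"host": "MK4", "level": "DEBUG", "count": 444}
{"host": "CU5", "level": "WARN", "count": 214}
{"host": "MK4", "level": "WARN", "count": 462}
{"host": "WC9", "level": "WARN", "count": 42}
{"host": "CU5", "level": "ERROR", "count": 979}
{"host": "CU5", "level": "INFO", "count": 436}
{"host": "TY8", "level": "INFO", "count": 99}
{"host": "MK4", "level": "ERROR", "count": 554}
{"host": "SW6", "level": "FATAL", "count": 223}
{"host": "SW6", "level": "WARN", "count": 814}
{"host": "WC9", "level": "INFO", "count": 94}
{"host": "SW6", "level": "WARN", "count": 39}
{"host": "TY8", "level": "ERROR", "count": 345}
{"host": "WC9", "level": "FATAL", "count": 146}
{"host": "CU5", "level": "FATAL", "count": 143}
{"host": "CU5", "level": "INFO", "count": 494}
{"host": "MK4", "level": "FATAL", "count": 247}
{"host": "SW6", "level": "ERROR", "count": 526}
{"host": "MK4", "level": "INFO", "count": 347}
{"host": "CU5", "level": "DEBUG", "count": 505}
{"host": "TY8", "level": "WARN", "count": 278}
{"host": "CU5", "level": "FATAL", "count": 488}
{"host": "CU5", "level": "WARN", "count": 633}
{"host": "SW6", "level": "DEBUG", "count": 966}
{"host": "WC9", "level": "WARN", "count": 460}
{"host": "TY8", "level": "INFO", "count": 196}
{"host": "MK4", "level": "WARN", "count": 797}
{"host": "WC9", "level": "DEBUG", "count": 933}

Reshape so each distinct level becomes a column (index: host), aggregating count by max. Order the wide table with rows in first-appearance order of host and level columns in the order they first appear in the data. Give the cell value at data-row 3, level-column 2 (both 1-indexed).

With rows in first-appearance order of host, row 3 is host=CU5. level columns in first-appearance order: WARN, DEBUG, ERROR, FATAL, INFO; column 2 is DEBUG.
Long rows with host=CU5, level=DEBUG: max(450, 505) = 505.

505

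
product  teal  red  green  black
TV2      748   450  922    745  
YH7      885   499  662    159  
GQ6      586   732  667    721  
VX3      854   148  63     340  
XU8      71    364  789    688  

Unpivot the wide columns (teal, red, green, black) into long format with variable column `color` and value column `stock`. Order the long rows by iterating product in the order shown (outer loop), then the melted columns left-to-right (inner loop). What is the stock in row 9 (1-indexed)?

20 rows total (5 × 4). Row 9: index ⌊(9-1)/4⌋ = 2 into product → GQ6; (9-1) mod 4 = 0 into the melted columns → teal.
So row 9 is (GQ6, teal, 586); stock = 586.

586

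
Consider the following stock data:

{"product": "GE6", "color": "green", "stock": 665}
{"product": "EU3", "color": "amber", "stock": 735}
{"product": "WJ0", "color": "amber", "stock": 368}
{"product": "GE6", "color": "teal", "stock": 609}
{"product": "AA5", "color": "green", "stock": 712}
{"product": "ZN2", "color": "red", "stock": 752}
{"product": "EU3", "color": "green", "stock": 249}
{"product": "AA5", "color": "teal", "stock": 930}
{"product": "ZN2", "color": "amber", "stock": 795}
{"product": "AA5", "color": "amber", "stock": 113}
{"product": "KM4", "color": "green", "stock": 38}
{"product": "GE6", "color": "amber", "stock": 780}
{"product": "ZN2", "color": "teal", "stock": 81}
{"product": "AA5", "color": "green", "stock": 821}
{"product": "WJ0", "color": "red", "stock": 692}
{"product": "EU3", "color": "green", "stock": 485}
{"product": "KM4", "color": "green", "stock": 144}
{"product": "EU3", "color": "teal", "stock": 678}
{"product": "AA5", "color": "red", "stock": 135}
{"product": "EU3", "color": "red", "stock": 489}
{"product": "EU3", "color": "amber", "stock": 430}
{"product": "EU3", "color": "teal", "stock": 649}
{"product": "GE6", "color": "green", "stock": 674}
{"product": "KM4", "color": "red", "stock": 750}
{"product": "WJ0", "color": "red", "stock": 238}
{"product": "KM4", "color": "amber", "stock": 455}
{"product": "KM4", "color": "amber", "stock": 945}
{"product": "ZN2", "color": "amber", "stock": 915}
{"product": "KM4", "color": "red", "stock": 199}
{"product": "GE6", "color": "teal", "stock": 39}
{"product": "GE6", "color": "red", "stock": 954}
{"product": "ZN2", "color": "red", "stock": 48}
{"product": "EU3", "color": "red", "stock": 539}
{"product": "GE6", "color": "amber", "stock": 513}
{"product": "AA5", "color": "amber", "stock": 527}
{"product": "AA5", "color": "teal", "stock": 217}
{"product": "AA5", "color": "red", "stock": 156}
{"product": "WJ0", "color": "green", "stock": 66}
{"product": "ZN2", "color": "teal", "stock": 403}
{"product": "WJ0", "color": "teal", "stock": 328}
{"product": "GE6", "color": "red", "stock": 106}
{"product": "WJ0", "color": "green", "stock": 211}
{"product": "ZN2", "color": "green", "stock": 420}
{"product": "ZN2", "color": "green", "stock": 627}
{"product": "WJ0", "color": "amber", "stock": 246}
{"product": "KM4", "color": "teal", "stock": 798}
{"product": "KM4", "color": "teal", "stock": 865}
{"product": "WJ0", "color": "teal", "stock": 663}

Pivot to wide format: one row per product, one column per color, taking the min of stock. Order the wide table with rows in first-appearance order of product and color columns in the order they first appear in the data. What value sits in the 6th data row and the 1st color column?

With rows in first-appearance order of product, row 6 is product=KM4. color columns in first-appearance order: green, amber, teal, red; column 1 is green.
Long rows with product=KM4, color=green: min(38, 144) = 38.

38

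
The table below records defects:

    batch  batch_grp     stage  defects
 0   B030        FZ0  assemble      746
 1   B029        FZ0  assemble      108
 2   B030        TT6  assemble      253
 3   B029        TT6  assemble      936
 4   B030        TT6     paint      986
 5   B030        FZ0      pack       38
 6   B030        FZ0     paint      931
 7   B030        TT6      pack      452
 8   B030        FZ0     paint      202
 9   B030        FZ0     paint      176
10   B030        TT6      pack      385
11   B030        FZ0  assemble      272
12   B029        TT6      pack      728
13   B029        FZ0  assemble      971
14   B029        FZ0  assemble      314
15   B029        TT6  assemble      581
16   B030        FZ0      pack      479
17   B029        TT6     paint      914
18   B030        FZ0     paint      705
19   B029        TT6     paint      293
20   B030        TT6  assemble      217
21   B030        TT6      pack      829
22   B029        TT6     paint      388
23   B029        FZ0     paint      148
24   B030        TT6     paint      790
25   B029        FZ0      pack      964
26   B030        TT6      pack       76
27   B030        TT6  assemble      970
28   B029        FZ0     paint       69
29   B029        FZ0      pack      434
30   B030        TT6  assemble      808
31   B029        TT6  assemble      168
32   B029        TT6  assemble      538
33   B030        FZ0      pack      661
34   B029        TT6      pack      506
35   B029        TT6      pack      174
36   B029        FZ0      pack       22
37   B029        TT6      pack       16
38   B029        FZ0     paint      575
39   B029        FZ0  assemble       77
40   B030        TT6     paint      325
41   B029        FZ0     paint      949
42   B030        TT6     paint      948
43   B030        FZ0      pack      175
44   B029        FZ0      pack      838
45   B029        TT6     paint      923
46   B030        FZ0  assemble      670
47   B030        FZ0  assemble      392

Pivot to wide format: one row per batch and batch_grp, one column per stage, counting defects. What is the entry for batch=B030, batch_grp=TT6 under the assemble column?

4

Rows with batch=B030, batch_grp=TT6 and stage=assemble: defects values are 253, 217, 970, 808.
4 rows match — count = 4.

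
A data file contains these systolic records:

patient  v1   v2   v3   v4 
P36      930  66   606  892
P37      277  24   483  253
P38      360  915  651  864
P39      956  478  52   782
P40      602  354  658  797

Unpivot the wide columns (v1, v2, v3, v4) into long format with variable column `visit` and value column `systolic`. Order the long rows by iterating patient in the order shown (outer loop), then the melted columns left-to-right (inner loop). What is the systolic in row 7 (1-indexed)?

20 rows total (5 × 4). Row 7: index ⌊(7-1)/4⌋ = 1 into patient → P37; (7-1) mod 4 = 2 into the melted columns → v3.
So row 7 is (P37, v3, 483); systolic = 483.

483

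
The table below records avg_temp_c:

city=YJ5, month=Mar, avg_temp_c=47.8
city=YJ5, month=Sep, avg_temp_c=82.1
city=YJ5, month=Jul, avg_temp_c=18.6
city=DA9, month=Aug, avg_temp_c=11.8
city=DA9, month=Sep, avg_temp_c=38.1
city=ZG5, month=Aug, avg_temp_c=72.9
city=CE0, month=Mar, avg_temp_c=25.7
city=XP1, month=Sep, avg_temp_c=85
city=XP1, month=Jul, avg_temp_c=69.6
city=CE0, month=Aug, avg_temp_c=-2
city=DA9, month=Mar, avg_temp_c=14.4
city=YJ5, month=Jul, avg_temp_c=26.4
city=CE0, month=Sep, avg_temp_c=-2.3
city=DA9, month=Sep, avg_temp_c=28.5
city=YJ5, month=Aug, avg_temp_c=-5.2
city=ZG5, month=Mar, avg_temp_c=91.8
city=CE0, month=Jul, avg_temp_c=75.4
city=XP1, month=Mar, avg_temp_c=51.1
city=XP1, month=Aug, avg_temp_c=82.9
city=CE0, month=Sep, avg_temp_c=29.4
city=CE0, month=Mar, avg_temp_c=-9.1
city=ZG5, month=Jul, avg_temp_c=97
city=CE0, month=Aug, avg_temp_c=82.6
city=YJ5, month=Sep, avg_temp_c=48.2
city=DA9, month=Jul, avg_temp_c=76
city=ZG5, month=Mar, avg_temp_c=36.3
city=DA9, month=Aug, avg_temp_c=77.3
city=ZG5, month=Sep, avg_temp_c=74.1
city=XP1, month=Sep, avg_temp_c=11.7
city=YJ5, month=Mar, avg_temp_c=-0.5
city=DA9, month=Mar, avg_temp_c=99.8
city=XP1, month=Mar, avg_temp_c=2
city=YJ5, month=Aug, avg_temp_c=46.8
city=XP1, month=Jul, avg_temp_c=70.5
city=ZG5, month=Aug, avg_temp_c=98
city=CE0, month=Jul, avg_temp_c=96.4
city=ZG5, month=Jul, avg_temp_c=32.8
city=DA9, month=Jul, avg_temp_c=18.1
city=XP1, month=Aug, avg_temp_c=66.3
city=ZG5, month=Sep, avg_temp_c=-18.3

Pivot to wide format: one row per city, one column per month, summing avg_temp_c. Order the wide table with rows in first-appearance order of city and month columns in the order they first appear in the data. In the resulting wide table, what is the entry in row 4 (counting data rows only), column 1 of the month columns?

With rows in first-appearance order of city, row 4 is city=CE0. month columns in first-appearance order: Mar, Sep, Jul, Aug; column 1 is Mar.
Long rows with city=CE0, month=Mar: 25.7 + -9.1 = 16.6.

16.6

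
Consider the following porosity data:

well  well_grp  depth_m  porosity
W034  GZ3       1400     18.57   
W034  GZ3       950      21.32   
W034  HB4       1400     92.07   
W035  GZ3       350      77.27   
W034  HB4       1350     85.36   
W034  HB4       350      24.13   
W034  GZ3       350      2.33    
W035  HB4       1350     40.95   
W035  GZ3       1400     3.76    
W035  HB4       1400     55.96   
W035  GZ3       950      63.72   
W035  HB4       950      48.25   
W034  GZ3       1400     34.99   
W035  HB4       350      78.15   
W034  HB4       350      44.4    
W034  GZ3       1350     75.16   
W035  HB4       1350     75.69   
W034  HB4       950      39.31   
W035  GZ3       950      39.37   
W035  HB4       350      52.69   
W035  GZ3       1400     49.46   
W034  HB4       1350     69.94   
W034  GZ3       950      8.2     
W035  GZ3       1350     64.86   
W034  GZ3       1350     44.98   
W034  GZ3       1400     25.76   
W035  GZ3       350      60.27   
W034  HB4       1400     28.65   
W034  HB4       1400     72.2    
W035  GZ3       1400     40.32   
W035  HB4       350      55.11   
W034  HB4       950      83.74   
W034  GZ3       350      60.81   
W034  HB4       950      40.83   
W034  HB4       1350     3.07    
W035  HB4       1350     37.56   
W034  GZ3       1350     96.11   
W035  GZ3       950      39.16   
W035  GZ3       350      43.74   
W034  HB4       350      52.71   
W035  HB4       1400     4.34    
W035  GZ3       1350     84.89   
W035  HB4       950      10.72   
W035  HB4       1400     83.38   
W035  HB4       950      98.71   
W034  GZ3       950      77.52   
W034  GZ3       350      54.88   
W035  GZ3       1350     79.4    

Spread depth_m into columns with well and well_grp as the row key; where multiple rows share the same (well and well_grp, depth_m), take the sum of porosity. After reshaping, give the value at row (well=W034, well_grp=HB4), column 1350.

158.37

Rows with well=W034, well_grp=HB4 and depth_m=1350: porosity values are 85.36, 69.94, 3.07.
85.36 + 69.94 + 3.07 = 158.37.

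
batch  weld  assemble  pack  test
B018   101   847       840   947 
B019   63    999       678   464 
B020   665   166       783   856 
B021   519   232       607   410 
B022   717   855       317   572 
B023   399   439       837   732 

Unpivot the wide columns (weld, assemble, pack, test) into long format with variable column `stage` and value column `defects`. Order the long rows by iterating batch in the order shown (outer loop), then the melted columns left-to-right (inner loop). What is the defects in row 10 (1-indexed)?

24 rows total (6 × 4). Row 10: index ⌊(10-1)/4⌋ = 2 into batch → B020; (10-1) mod 4 = 1 into the melted columns → assemble.
So row 10 is (B020, assemble, 166); defects = 166.

166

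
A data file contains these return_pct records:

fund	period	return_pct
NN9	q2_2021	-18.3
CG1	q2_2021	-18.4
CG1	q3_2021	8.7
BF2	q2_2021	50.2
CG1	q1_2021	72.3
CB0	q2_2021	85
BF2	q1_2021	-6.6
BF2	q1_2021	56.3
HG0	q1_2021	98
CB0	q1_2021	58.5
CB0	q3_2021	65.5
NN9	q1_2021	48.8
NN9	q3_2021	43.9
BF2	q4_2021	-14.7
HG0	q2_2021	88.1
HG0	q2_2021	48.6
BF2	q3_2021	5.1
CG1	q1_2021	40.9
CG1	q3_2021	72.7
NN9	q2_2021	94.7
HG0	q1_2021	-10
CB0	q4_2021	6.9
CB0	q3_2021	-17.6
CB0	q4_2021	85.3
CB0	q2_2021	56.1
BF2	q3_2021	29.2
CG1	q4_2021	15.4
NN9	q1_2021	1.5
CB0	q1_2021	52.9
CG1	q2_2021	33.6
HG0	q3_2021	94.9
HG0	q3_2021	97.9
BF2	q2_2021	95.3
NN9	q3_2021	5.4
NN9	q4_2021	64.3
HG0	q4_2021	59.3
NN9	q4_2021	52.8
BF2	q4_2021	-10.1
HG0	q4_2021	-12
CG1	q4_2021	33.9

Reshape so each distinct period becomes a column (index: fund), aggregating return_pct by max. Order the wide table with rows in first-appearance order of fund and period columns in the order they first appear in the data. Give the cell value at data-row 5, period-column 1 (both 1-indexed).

With rows in first-appearance order of fund, row 5 is fund=HG0. period columns in first-appearance order: q2_2021, q3_2021, q1_2021, q4_2021; column 1 is q2_2021.
Long rows with fund=HG0, period=q2_2021: max(88.1, 48.6) = 88.1.

88.1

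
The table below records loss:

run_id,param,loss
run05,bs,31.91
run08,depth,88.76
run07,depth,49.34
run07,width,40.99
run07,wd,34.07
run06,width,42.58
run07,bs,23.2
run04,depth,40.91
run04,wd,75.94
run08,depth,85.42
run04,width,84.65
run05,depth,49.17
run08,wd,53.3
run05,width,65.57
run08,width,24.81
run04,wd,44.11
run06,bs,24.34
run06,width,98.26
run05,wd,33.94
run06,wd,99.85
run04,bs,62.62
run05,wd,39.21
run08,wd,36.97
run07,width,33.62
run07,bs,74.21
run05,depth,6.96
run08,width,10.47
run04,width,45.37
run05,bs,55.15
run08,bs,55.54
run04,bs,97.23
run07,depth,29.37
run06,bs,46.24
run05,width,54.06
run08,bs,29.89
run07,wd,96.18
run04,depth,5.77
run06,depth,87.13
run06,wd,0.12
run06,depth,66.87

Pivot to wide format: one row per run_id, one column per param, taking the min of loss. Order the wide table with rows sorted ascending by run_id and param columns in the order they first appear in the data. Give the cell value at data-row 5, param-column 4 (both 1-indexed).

36.97

With rows sorted ascending by run_id, row 5 is run_id=run08. param columns in first-appearance order: bs, depth, width, wd; column 4 is wd.
Long rows with run_id=run08, param=wd: min(53.3, 36.97) = 36.97.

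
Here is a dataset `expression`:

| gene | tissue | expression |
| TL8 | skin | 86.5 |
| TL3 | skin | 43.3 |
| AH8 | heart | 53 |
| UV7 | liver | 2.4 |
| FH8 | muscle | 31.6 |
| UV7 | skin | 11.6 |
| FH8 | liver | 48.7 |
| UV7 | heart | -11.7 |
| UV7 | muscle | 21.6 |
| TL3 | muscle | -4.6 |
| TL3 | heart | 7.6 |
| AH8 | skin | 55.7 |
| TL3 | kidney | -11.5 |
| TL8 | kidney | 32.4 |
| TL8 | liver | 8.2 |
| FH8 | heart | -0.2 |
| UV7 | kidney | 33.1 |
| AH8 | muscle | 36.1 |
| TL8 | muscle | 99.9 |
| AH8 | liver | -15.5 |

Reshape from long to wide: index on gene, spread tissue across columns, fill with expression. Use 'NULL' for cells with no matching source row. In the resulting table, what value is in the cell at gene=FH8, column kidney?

NULL

No long-format row has gene=FH8 and tissue=kidney, so the cell is NULL.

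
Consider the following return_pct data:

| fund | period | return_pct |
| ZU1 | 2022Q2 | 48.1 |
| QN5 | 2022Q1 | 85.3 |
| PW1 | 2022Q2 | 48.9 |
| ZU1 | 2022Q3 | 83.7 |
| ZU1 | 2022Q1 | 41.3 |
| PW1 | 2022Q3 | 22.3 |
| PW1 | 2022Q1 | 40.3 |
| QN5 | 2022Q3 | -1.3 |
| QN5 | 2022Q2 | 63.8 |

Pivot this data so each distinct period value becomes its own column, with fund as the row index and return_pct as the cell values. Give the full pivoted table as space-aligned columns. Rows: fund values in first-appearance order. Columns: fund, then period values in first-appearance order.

fund  2022Q2  2022Q1  2022Q3
ZU1   48.1    41.3    83.7  
QN5   63.8    85.3    -1.3  
PW1   48.9    40.3    22.3  

Columns: fund plus the 3 distinct period values (2022Q2, 2022Q1, 2022Q3).
For example, row ZU1 column 2022Q2 takes return_pct=48.1 from the long row (ZU1, 2022Q2).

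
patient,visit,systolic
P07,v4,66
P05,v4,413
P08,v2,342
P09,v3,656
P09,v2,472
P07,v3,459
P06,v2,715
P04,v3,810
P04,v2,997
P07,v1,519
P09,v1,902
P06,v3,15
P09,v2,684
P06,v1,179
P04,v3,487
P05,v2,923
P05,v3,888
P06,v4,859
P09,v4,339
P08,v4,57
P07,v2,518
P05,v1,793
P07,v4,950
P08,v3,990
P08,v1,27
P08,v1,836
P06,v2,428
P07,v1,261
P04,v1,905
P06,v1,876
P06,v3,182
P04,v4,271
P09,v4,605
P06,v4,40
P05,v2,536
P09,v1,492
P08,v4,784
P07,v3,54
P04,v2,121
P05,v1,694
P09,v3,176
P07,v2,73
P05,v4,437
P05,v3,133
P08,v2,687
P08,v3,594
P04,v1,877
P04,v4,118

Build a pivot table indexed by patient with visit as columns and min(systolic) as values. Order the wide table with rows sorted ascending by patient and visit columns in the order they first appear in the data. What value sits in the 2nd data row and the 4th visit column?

With rows sorted ascending by patient, row 2 is patient=P05. visit columns in first-appearance order: v4, v2, v3, v1; column 4 is v1.
Long rows with patient=P05, visit=v1: min(793, 694) = 694.

694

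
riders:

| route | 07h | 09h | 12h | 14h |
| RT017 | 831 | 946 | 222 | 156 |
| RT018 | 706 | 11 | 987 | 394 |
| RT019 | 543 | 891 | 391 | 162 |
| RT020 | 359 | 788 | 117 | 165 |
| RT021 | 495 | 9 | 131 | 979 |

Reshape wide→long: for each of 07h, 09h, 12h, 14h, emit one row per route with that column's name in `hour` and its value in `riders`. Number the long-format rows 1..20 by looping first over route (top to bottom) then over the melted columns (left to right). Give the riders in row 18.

9

20 rows total (5 × 4). Row 18: index ⌊(18-1)/4⌋ = 4 into route → RT021; (18-1) mod 4 = 1 into the melted columns → 09h.
So row 18 is (RT021, 09h, 9); riders = 9.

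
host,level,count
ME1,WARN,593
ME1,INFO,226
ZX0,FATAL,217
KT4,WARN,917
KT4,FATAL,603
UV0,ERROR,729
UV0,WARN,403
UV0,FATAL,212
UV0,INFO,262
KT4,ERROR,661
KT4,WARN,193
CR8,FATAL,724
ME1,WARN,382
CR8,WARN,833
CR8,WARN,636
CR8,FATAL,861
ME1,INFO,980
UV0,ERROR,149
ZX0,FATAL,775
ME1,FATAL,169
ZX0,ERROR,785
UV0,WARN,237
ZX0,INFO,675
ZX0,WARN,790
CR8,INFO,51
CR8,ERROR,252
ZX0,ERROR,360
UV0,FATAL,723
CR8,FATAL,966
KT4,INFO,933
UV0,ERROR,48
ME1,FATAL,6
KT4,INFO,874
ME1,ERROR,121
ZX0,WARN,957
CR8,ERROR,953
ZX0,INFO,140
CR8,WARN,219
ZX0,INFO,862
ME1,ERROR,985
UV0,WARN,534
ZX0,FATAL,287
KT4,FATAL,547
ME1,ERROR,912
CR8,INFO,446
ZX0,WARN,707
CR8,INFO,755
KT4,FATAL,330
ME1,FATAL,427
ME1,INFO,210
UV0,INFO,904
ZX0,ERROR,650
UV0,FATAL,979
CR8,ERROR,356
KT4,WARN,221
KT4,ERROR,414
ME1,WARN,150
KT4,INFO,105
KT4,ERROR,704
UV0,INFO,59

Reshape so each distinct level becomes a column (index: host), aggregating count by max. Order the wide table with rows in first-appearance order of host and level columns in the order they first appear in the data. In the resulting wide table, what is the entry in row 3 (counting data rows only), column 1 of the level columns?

With rows in first-appearance order of host, row 3 is host=KT4. level columns in first-appearance order: WARN, INFO, FATAL, ERROR; column 1 is WARN.
Long rows with host=KT4, level=WARN: max(917, 193, 221) = 917.

917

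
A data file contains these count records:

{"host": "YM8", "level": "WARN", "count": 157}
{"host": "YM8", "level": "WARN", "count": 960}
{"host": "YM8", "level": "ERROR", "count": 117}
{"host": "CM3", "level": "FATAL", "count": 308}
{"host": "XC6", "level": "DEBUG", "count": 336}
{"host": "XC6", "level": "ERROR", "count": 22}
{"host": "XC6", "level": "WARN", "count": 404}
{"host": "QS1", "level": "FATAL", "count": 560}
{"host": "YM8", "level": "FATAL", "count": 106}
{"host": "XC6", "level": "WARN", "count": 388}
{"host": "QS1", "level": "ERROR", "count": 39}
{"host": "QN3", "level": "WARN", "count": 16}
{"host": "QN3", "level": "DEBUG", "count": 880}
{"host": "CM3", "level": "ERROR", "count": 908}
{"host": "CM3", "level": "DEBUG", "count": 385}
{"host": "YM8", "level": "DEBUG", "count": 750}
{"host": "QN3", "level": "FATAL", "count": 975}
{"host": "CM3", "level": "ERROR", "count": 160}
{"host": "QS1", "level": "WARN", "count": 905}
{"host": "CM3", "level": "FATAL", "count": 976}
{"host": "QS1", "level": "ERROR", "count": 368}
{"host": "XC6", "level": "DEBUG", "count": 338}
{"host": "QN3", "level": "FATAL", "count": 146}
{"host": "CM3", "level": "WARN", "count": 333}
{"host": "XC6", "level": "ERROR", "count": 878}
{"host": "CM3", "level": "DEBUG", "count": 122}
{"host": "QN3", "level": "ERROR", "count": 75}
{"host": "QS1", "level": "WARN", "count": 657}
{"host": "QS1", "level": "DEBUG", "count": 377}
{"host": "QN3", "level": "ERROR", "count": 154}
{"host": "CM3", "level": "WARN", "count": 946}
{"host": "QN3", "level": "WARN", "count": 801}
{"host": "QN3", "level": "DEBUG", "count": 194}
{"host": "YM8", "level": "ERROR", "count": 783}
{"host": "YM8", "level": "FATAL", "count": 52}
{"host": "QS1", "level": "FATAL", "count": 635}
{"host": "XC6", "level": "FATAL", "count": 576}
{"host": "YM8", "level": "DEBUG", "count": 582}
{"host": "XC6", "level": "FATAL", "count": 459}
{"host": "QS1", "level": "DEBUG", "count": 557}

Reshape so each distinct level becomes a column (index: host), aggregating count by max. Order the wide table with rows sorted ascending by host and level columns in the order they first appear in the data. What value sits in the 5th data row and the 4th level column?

750

With rows sorted ascending by host, row 5 is host=YM8. level columns in first-appearance order: WARN, ERROR, FATAL, DEBUG; column 4 is DEBUG.
Long rows with host=YM8, level=DEBUG: max(750, 582) = 750.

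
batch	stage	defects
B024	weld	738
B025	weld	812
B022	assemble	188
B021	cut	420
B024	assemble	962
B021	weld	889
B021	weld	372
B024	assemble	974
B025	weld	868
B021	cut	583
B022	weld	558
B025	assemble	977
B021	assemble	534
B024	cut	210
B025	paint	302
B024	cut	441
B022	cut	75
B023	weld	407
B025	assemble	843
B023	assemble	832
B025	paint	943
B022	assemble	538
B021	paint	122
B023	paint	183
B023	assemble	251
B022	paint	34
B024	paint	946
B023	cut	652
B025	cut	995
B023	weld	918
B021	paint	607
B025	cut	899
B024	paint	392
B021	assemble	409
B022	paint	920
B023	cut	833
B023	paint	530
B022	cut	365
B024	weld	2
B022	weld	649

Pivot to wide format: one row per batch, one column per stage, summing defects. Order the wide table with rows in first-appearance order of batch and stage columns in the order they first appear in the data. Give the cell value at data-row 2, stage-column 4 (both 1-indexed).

1245

With rows in first-appearance order of batch, row 2 is batch=B025. stage columns in first-appearance order: weld, assemble, cut, paint; column 4 is paint.
Long rows with batch=B025, stage=paint: 302 + 943 = 1245.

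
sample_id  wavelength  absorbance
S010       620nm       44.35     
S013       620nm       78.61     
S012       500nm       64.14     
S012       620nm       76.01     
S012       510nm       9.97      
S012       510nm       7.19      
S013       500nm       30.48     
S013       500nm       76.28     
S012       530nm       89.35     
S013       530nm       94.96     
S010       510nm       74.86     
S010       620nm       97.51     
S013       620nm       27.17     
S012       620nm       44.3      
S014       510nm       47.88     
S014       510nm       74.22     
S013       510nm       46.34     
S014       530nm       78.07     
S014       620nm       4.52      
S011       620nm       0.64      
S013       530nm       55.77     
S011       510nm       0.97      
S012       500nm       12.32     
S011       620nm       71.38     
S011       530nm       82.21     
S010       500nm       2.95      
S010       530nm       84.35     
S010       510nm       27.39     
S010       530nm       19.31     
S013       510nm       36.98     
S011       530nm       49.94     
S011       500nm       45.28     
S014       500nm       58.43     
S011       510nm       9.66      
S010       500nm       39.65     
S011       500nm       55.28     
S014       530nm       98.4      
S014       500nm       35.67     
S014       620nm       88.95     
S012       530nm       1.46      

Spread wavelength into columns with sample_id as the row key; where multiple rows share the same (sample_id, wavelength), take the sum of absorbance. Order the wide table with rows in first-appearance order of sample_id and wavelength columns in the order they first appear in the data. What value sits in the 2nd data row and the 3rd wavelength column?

83.32

With rows in first-appearance order of sample_id, row 2 is sample_id=S013. wavelength columns in first-appearance order: 620nm, 500nm, 510nm, 530nm; column 3 is 510nm.
Long rows with sample_id=S013, wavelength=510nm: 46.34 + 36.98 = 83.32.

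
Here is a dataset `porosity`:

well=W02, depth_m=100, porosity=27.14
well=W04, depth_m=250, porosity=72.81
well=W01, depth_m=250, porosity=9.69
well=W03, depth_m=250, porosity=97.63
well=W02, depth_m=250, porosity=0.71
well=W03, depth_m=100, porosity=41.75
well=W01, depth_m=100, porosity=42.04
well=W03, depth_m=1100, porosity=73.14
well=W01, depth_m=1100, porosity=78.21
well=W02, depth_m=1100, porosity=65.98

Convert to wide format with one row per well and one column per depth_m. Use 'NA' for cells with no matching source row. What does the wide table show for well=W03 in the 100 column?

41.75

The long row with well=W03, depth_m=100 has porosity=41.75.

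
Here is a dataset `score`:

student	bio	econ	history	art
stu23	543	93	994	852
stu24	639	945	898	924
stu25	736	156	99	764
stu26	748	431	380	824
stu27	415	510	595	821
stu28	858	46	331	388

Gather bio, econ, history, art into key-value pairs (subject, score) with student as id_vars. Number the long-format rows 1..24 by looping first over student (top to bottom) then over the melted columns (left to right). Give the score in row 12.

24 rows total (6 × 4). Row 12: index ⌊(12-1)/4⌋ = 2 into student → stu25; (12-1) mod 4 = 3 into the melted columns → art.
So row 12 is (stu25, art, 764); score = 764.

764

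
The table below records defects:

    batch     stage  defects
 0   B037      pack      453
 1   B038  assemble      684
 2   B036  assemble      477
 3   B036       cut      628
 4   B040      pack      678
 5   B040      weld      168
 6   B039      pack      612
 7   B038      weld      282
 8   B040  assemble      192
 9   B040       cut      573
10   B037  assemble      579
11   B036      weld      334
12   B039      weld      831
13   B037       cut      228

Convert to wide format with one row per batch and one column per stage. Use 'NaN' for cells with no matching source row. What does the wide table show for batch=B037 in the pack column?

The long row with batch=B037, stage=pack has defects=453.

453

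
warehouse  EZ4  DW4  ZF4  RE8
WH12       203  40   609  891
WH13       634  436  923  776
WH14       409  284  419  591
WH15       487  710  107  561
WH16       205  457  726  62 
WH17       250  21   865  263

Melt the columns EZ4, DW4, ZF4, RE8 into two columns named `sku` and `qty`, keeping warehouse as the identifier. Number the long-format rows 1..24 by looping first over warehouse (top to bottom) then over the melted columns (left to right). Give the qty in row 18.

457

24 rows total (6 × 4). Row 18: index ⌊(18-1)/4⌋ = 4 into warehouse → WH16; (18-1) mod 4 = 1 into the melted columns → DW4.
So row 18 is (WH16, DW4, 457); qty = 457.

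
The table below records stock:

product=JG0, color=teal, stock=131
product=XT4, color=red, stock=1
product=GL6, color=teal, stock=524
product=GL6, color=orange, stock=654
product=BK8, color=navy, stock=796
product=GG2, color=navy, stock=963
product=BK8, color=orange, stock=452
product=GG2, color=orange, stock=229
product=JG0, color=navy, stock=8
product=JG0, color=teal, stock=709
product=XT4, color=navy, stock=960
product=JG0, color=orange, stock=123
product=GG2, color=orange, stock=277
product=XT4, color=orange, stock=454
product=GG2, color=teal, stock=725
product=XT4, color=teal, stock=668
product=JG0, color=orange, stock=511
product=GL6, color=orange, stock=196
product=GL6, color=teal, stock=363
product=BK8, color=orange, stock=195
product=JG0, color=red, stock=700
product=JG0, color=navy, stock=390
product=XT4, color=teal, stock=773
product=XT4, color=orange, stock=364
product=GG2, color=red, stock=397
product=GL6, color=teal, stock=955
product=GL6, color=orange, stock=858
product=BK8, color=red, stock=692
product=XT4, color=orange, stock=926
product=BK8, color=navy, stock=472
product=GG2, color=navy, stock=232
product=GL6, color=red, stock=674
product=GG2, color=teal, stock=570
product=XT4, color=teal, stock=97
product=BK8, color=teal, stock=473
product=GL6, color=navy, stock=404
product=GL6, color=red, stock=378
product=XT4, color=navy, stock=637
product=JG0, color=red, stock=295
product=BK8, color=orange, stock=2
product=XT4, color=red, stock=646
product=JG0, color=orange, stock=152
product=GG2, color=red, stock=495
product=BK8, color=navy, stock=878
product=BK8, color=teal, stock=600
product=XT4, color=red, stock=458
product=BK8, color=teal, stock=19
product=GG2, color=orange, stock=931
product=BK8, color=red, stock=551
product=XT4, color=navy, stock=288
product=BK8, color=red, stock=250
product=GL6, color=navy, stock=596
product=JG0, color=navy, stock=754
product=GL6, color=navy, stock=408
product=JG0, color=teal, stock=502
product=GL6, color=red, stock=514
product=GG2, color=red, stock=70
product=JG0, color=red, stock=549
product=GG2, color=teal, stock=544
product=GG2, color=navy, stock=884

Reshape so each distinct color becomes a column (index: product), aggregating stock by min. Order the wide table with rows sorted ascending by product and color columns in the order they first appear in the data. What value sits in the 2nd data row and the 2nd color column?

With rows sorted ascending by product, row 2 is product=GG2. color columns in first-appearance order: teal, red, orange, navy; column 2 is red.
Long rows with product=GG2, color=red: min(397, 495, 70) = 70.

70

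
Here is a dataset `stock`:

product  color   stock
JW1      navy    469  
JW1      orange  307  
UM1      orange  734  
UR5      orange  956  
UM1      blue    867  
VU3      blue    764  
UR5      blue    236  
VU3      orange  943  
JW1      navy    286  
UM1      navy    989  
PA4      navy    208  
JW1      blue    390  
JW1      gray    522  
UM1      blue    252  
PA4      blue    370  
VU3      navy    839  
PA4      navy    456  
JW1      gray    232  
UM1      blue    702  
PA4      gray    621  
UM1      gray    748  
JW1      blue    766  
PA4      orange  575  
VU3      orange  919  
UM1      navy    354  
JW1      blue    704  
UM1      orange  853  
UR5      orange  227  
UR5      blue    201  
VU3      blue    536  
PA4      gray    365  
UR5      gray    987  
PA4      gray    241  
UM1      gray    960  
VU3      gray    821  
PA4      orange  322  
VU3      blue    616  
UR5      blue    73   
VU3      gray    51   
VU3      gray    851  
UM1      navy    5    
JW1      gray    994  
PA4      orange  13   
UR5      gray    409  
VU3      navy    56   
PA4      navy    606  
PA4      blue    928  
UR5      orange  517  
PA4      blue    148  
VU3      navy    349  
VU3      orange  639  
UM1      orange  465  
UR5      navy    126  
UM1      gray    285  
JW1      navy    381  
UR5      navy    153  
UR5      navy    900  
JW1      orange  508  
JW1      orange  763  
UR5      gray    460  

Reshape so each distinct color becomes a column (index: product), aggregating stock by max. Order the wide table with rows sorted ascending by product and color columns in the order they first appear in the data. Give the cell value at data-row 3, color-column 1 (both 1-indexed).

With rows sorted ascending by product, row 3 is product=UM1. color columns in first-appearance order: navy, orange, blue, gray; column 1 is navy.
Long rows with product=UM1, color=navy: max(989, 354, 5) = 989.

989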